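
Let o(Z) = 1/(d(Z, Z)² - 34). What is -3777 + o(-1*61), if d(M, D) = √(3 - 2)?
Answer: -124642/33 ≈ -3777.0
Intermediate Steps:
d(M, D) = 1 (d(M, D) = √1 = 1)
o(Z) = -1/33 (o(Z) = 1/(1² - 34) = 1/(1 - 34) = 1/(-33) = -1/33)
-3777 + o(-1*61) = -3777 - 1/33 = -124642/33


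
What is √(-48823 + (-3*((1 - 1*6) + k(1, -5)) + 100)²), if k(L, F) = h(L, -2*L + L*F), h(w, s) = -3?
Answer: I*√33447 ≈ 182.89*I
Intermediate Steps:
k(L, F) = -3
√(-48823 + (-3*((1 - 1*6) + k(1, -5)) + 100)²) = √(-48823 + (-3*((1 - 1*6) - 3) + 100)²) = √(-48823 + (-3*((1 - 6) - 3) + 100)²) = √(-48823 + (-3*(-5 - 3) + 100)²) = √(-48823 + (-3*(-8) + 100)²) = √(-48823 + (24 + 100)²) = √(-48823 + 124²) = √(-48823 + 15376) = √(-33447) = I*√33447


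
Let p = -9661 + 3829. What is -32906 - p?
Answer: -27074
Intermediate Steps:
p = -5832
-32906 - p = -32906 - 1*(-5832) = -32906 + 5832 = -27074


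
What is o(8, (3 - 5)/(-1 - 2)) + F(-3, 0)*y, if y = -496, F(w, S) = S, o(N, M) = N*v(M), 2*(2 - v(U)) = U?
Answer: 40/3 ≈ 13.333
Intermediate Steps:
v(U) = 2 - U/2
o(N, M) = N*(2 - M/2)
o(8, (3 - 5)/(-1 - 2)) + F(-3, 0)*y = (½)*8*(4 - (3 - 5)/(-1 - 2)) + 0*(-496) = (½)*8*(4 - (-2)/(-3)) + 0 = (½)*8*(4 - (-2)*(-1)/3) + 0 = (½)*8*(4 - 1*⅔) + 0 = (½)*8*(4 - ⅔) + 0 = (½)*8*(10/3) + 0 = 40/3 + 0 = 40/3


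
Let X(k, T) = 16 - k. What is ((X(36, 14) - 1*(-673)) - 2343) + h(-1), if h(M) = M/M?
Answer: -1689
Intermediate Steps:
h(M) = 1
((X(36, 14) - 1*(-673)) - 2343) + h(-1) = (((16 - 1*36) - 1*(-673)) - 2343) + 1 = (((16 - 36) + 673) - 2343) + 1 = ((-20 + 673) - 2343) + 1 = (653 - 2343) + 1 = -1690 + 1 = -1689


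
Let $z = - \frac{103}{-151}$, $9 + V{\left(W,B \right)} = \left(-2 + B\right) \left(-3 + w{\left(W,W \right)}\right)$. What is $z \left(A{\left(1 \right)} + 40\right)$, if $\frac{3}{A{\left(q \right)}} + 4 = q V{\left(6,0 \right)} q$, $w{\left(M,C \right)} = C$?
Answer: $\frac{77971}{2869} \approx 27.177$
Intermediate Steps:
$V{\left(W,B \right)} = -9 + \left(-3 + W\right) \left(-2 + B\right)$ ($V{\left(W,B \right)} = -9 + \left(-2 + B\right) \left(-3 + W\right) = -9 + \left(-3 + W\right) \left(-2 + B\right)$)
$A{\left(q \right)} = \frac{3}{-4 - 15 q^{2}}$ ($A{\left(q \right)} = \frac{3}{-4 + q \left(-3 - 0 - 12 + 0 \cdot 6\right) q} = \frac{3}{-4 + q \left(-3 + 0 - 12 + 0\right) q} = \frac{3}{-4 + q \left(-15\right) q} = \frac{3}{-4 + - 15 q q} = \frac{3}{-4 - 15 q^{2}}$)
$z = \frac{103}{151}$ ($z = \left(-103\right) \left(- \frac{1}{151}\right) = \frac{103}{151} \approx 0.68212$)
$z \left(A{\left(1 \right)} + 40\right) = \frac{103 \left(- \frac{3}{4 + 15 \cdot 1^{2}} + 40\right)}{151} = \frac{103 \left(- \frac{3}{4 + 15 \cdot 1} + 40\right)}{151} = \frac{103 \left(- \frac{3}{4 + 15} + 40\right)}{151} = \frac{103 \left(- \frac{3}{19} + 40\right)}{151} = \frac{103}{151} \cdot \frac{757}{19} = \frac{77971}{2869}$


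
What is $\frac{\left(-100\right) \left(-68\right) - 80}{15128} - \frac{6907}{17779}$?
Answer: $\frac{1873223}{33620089} \approx 0.055717$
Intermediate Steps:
$\frac{\left(-100\right) \left(-68\right) - 80}{15128} - \frac{6907}{17779} = \left(6800 - 80\right) \frac{1}{15128} - \frac{6907}{17779} = 6720 \cdot \frac{1}{15128} - \frac{6907}{17779} = \frac{840}{1891} - \frac{6907}{17779} = \frac{1873223}{33620089}$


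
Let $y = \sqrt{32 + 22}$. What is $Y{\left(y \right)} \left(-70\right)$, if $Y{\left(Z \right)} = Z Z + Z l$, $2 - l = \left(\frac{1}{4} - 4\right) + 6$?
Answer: $-3780 + \frac{105 \sqrt{6}}{2} \approx -3651.4$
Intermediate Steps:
$y = 3 \sqrt{6}$ ($y = \sqrt{54} = 3 \sqrt{6} \approx 7.3485$)
$l = - \frac{1}{4}$ ($l = 2 - \left(\left(\frac{1}{4} - 4\right) + 6\right) = 2 - \left(- \frac{15}{4} + 6\right) = 2 - \frac{9}{4} = - \frac{1}{4} \approx -0.25$)
$Y{\left(Z \right)} = Z^{2} - \frac{Z}{4}$ ($Y{\left(Z \right)} = Z Z + Z \left(- \frac{1}{4}\right) = Z^{2} - \frac{Z}{4}$)
$Y{\left(y \right)} \left(-70\right) = 3 \sqrt{6} \left(- \frac{1}{4} + 3 \sqrt{6}\right) \left(-70\right) = - 210 \sqrt{6} \left(- \frac{1}{4} + 3 \sqrt{6}\right)$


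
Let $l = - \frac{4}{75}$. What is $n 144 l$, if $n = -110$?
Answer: $\frac{4224}{5} \approx 844.8$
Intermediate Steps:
$l = - \frac{4}{75}$ ($l = \left(-4\right) \frac{1}{75} = - \frac{4}{75} \approx -0.053333$)
$n 144 l = \left(-110\right) 144 \left(- \frac{4}{75}\right) = \left(-15840\right) \left(- \frac{4}{75}\right) = \frac{4224}{5}$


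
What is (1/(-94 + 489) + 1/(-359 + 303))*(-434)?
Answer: 10509/1580 ≈ 6.6513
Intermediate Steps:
(1/(-94 + 489) + 1/(-359 + 303))*(-434) = (1/395 + 1/(-56))*(-434) = (1/395 - 1/56)*(-434) = -339/22120*(-434) = 10509/1580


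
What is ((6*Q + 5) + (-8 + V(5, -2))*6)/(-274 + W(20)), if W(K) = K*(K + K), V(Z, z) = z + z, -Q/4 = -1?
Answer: -43/526 ≈ -0.081749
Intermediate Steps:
Q = 4 (Q = -4*(-1) = 4)
V(Z, z) = 2*z
W(K) = 2*K² (W(K) = K*(2*K) = 2*K²)
((6*Q + 5) + (-8 + V(5, -2))*6)/(-274 + W(20)) = ((6*4 + 5) + (-8 + 2*(-2))*6)/(-274 + 2*20²) = ((24 + 5) + (-8 - 4)*6)/(-274 + 2*400) = (29 - 12*6)/(-274 + 800) = (29 - 72)/526 = -43*1/526 = -43/526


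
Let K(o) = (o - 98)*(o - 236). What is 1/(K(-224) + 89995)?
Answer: 1/238115 ≈ 4.1997e-6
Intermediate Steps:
K(o) = (-236 + o)*(-98 + o) (K(o) = (-98 + o)*(-236 + o) = (-236 + o)*(-98 + o))
1/(K(-224) + 89995) = 1/((23128 + (-224)**2 - 334*(-224)) + 89995) = 1/((23128 + 50176 + 74816) + 89995) = 1/(148120 + 89995) = 1/238115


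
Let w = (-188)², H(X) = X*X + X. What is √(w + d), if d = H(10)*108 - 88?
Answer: 4*√2946 ≈ 217.11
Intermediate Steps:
H(X) = X + X² (H(X) = X² + X = X + X²)
w = 35344
d = 11792 (d = (10*(1 + 10))*108 - 88 = (10*11)*108 - 88 = 110*108 - 88 = 11880 - 88 = 11792)
√(w + d) = √(35344 + 11792) = √47136 = 4*√2946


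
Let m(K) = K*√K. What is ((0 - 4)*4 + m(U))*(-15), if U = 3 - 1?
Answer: 240 - 30*√2 ≈ 197.57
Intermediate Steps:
U = 2
m(K) = K^(3/2)
((0 - 4)*4 + m(U))*(-15) = ((0 - 4)*4 + 2^(3/2))*(-15) = (-4*4 + 2*√2)*(-15) = (-16 + 2*√2)*(-15) = 240 - 30*√2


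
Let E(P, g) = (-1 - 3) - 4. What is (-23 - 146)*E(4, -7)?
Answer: 1352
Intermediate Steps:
E(P, g) = -8 (E(P, g) = -4 - 4 = -8)
(-23 - 146)*E(4, -7) = (-23 - 146)*(-8) = -169*(-8) = 1352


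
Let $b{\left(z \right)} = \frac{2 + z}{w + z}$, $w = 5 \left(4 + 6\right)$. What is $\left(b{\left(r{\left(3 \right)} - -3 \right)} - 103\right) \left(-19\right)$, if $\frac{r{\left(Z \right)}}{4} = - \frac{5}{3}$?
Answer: $\frac{272118}{139} \approx 1957.7$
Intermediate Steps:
$r{\left(Z \right)} = - \frac{20}{3}$ ($r{\left(Z \right)} = 4 \left(- \frac{5}{3}\right) = - \frac{20}{3}$)
$w = 50$ ($w = 5 \cdot 10 = 50$)
$b{\left(z \right)} = \frac{2 + z}{50 + z}$
$\left(b{\left(r{\left(3 \right)} - -3 \right)} - 103\right) \left(-19\right) = \left(\frac{2 - \frac{11}{3}}{50 - \frac{11}{3}} - 103\right) \left(-19\right) = \left(\frac{1}{\frac{139}{3}} \left(- \frac{5}{3}\right) - 103\right) \left(-19\right) = \left(\frac{3}{139} \left(- \frac{5}{3}\right) - 103\right) \left(-19\right) = \left(- \frac{5}{139} - 103\right) \left(-19\right) = \left(- \frac{14322}{139}\right) \left(-19\right) = \frac{272118}{139}$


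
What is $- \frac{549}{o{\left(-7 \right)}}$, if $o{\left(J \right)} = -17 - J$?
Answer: $\frac{549}{10} \approx 54.9$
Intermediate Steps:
$- \frac{549}{o{\left(-7 \right)}} = - \frac{549}{-17 - -7} = - \frac{549}{-17 + 7} = - \frac{549}{-10} = \left(-549\right) \left(- \frac{1}{10}\right) = \frac{549}{10}$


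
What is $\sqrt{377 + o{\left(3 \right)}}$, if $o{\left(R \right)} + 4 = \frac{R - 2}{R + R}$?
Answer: $\frac{\sqrt{13434}}{6} \approx 19.318$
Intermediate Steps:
$o{\left(R \right)} = -4 + \frac{-2 + R}{2 R}$ ($o{\left(R \right)} = -4 + \frac{R - 2}{R + R} = -4 + \frac{-2 + R}{2 R}$)
$\sqrt{377 + o{\left(3 \right)}} = \sqrt{377 - \frac{23}{6}} = \sqrt{\frac{2239}{6}} = \frac{\sqrt{13434}}{6}$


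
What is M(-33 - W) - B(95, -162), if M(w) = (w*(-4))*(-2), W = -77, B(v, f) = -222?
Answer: 574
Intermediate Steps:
M(w) = 8*w (M(w) = -4*w*(-2) = 8*w)
M(-33 - W) - B(95, -162) = 8*(-33 - 1*(-77)) - 1*(-222) = 8*(-33 + 77) + 222 = 8*44 + 222 = 352 + 222 = 574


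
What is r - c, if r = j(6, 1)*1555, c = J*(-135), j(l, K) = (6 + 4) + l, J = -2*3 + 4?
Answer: 24610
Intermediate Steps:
J = -2 (J = -6 + 4 = -2)
j(l, K) = 10 + l
c = 270 (c = -2*(-135) = 270)
r = 24880 (r = (10 + 6)*1555 = 16*1555 = 24880)
r - c = 24880 - 1*270 = 24880 - 270 = 24610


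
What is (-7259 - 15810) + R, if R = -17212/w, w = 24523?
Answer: -565738299/24523 ≈ -23070.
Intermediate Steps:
R = -17212/24523 ≈ -0.70187
(-7259 - 15810) + R = (-7259 - 15810) - 17212/24523 = -23069 - 17212/24523 = -565738299/24523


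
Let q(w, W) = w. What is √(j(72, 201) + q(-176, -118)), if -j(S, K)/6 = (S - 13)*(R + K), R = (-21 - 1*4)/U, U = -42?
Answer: I*√3505495/7 ≈ 267.47*I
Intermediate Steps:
R = 25/42 (R = (-21 - 1*4)/(-42) = (-21 - 4)*(-1/42) = -25*(-1/42) = 25/42 ≈ 0.59524)
j(S, K) = -6*(-13 + S)*(25/42 + K) (j(S, K) = -6*(S - 13)*(25/42 + K) = -6*(-13 + S)*(25/42 + K))
√(j(72, 201) + q(-176, -118)) = √((325/7 + 78*201 - 25/7*72 - 6*201*72) - 176) = √((325/7 + 15678 - 1800/7 - 86832) - 176) = √(-499553/7 - 176) = √(-500785/7) = I*√3505495/7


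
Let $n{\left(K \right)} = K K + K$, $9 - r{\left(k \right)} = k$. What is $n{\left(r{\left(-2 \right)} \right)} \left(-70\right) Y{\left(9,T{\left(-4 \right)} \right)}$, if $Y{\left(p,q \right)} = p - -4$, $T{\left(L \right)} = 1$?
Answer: $-120120$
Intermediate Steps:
$r{\left(k \right)} = 9 - k$
$n{\left(K \right)} = K + K^{2}$ ($n{\left(K \right)} = K^{2} + K = K + K^{2}$)
$Y{\left(p,q \right)} = 4 + p$ ($Y{\left(p,q \right)} = p + 4 = 4 + p$)
$n{\left(r{\left(-2 \right)} \right)} \left(-70\right) Y{\left(9,T{\left(-4 \right)} \right)} = \left(9 - -2\right) \left(1 + \left(9 - -2\right)\right) \left(-70\right) \left(4 + 9\right) = \left(9 + 2\right) \left(1 + \left(9 + 2\right)\right) \left(-70\right) 13 = 11 \left(1 + 11\right) \left(-70\right) 13 = 11 \cdot 12 \left(-70\right) 13 = 132 \left(-70\right) 13 = \left(-9240\right) 13 = -120120$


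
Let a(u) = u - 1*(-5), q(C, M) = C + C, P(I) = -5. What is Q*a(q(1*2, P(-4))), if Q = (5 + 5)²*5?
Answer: 4500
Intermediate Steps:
q(C, M) = 2*C
Q = 500 (Q = 10²*5 = 100*5 = 500)
a(u) = 5 + u (a(u) = u + 5 = 5 + u)
Q*a(q(1*2, P(-4))) = 500*(5 + 2*(1*2)) = 500*(5 + 2*2) = 500*(5 + 4) = 500*9 = 4500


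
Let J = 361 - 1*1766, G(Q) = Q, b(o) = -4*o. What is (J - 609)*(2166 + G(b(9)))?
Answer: -4289820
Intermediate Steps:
J = -1405 (J = 361 - 1766 = -1405)
(J - 609)*(2166 + G(b(9))) = (-1405 - 609)*(2166 - 4*9) = -2014*(2166 - 36) = -2014*2130 = -4289820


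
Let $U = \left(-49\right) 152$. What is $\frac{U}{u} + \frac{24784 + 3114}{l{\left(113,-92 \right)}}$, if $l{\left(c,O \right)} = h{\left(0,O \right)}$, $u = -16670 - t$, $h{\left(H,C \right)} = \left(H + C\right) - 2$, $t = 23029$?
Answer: $- \frac{553411295}{1865853} \approx -296.6$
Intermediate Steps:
$h{\left(H,C \right)} = -2 + C + H$ ($h{\left(H,C \right)} = \left(C + H\right) - 2 = -2 + C + H$)
$u = -39699$ ($u = -16670 - 23029 = -39699$)
$l{\left(c,O \right)} = -2 + O$ ($l{\left(c,O \right)} = -2 + O + 0 = -2 + O$)
$U = -7448$
$\frac{U}{u} + \frac{24784 + 3114}{l{\left(113,-92 \right)}} = - \frac{7448}{-39699} + \frac{24784 + 3114}{-2 - 92} = \left(-7448\right) \left(- \frac{1}{39699}\right) + \frac{27898}{-94} = \frac{7448}{39699} + 27898 \left(- \frac{1}{94}\right) = \frac{7448}{39699} - \frac{13949}{47} = - \frac{553411295}{1865853}$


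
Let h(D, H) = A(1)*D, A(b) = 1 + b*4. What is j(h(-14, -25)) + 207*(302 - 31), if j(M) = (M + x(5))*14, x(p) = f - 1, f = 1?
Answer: 55117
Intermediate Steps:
x(p) = 0 (x(p) = 1 - 1 = 0)
A(b) = 1 + 4*b
h(D, H) = 5*D (h(D, H) = (1 + 4*1)*D = (1 + 4)*D = 5*D)
j(M) = 14*M (j(M) = (M + 0)*14 = M*14 = 14*M)
j(h(-14, -25)) + 207*(302 - 31) = 14*(5*(-14)) + 207*(302 - 31) = 14*(-70) + 207*271 = -980 + 56097 = 55117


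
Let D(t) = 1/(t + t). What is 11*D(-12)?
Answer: -11/24 ≈ -0.45833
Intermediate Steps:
D(t) = 1/(2*t)
11*D(-12) = 11*((1/2)/(-12)) = 11*((1/2)*(-1/12)) = 11*(-1/24) = -11/24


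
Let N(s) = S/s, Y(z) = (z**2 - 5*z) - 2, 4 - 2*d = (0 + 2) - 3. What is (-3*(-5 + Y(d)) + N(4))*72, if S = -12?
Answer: 2646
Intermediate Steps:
d = 5/2 (d = 2 - ((0 + 2) - 3)/2 = 2 - (2 - 3)/2 = 2 - 1/2*(-1) = 2 + 1/2 = 5/2 ≈ 2.5000)
Y(z) = -2 + z**2 - 5*z
N(s) = -12/s
(-3*(-5 + Y(d)) + N(4))*72 = (-3*(-5 + (-2 + (5/2)**2 - 5*5/2)) - 12/4)*72 = (-3*(-5 + (-2 + 25/4 - 25/2)) - 12*1/4)*72 = (-3*(-5 - 33/4) - 3)*72 = (-3*(-53/4) - 3)*72 = (159/4 - 3)*72 = (147/4)*72 = 2646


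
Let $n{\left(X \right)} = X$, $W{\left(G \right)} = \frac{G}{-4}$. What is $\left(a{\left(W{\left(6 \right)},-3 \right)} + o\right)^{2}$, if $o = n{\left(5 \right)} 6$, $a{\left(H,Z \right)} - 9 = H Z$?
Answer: $\frac{7569}{4} \approx 1892.3$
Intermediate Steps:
$W{\left(G \right)} = - \frac{G}{4}$ ($W{\left(G \right)} = G \left(- \frac{1}{4}\right) = - \frac{G}{4}$)
$a{\left(H,Z \right)} = 9 + H Z$
$o = 30$ ($o = 5 \cdot 6 = 30$)
$\left(a{\left(W{\left(6 \right)},-3 \right)} + o\right)^{2} = \left(\left(9 + \left(- \frac{1}{4}\right) 6 \left(-3\right)\right) + 30\right)^{2} = \left(\left(9 - - \frac{9}{2}\right) + 30\right)^{2} = \left(\left(9 + \frac{9}{2}\right) + 30\right)^{2} = \left(\frac{27}{2} + 30\right)^{2} = \left(\frac{87}{2}\right)^{2} = \frac{7569}{4}$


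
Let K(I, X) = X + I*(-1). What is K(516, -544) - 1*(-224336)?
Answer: 223276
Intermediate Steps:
K(I, X) = X - I
K(516, -544) - 1*(-224336) = (-544 - 1*516) - 1*(-224336) = (-544 - 516) + 224336 = -1060 + 224336 = 223276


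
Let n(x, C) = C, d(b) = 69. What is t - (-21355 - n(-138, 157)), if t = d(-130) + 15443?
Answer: 37024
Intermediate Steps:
t = 15512 (t = 69 + 15443 = 15512)
t - (-21355 - n(-138, 157)) = 15512 - (-21355 - 1*157) = 15512 - (-21355 - 157) = 15512 - 1*(-21512) = 15512 + 21512 = 37024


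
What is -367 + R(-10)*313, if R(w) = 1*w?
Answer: -3497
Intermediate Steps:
R(w) = w
-367 + R(-10)*313 = -367 - 10*313 = -367 - 3130 = -3497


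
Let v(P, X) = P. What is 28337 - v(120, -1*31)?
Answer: 28217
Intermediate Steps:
28337 - v(120, -1*31) = 28337 - 1*120 = 28337 - 120 = 28217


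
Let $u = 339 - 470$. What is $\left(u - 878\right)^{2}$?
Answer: $1018081$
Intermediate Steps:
$u = -131$
$\left(u - 878\right)^{2} = \left(-131 - 878\right)^{2} = \left(-1009\right)^{2} = 1018081$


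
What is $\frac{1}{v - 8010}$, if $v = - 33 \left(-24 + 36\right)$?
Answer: $- \frac{1}{8406} \approx -0.00011896$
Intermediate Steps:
$v = -396$ ($v = \left(-33\right) 12 = -396$)
$\frac{1}{v - 8010} = \frac{1}{-396 - 8010} = \frac{1}{-8406} = - \frac{1}{8406}$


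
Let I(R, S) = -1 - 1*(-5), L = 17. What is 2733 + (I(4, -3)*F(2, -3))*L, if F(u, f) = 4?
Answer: 3005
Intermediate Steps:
I(R, S) = 4 (I(R, S) = -1 + 5 = 4)
2733 + (I(4, -3)*F(2, -3))*L = 2733 + (4*4)*17 = 2733 + 16*17 = 2733 + 272 = 3005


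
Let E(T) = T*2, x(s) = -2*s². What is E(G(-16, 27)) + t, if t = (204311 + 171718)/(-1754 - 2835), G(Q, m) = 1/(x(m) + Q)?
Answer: -277137962/3382093 ≈ -81.943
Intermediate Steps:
G(Q, m) = 1/(Q - 2*m²) (G(Q, m) = 1/(-2*m² + Q) = 1/(Q - 2*m²))
E(T) = 2*T
t = -376029/4589 (t = 376029/(-4589) = 376029*(-1/4589) = -376029/4589 ≈ -81.941)
E(G(-16, 27)) + t = 2/(-16 - 2*27²) - 376029/4589 = 2/(-16 - 2*729) - 376029/4589 = 2/(-16 - 1458) - 376029/4589 = 2/(-1474) - 376029/4589 = 2*(-1/1474) - 376029/4589 = -1/737 - 376029/4589 = -277137962/3382093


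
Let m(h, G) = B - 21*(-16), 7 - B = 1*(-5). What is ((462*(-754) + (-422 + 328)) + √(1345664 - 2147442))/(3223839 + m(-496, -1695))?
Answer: -348442/3224187 + I*√801778/3224187 ≈ -0.10807 + 0.00027772*I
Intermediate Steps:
B = 12 (B = 7 - (-5) = 7 - 1*(-5) = 7 + 5 = 12)
m(h, G) = 348 (m(h, G) = 12 - 21*(-16) = 12 + 336 = 348)
((462*(-754) + (-422 + 328)) + √(1345664 - 2147442))/(3223839 + m(-496, -1695)) = ((462*(-754) + (-422 + 328)) + √(1345664 - 2147442))/(3223839 + 348) = ((-348348 - 94) + √(-801778))/3224187 = (-348442 + I*√801778)*(1/3224187) = -348442/3224187 + I*√801778/3224187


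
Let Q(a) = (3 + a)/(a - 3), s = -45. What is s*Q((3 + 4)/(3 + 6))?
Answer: 153/2 ≈ 76.500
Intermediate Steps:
Q(a) = (3 + a)/(-3 + a)
s*Q((3 + 4)/(3 + 6)) = -45*(3 + (3 + 4)/(3 + 6))/(-3 + (3 + 4)/(3 + 6)) = -45*(3 + 7/9)/(-3 + 7/9) = -45*34/((-20/9)*9) = -(-81)*34/(4*9) = -45*(-17/10) = 153/2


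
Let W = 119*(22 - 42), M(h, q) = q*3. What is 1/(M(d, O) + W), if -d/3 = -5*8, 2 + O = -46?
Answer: -1/2524 ≈ -0.00039620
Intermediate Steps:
O = -48 (O = -2 - 46 = -48)
d = 120 (d = -(-15)*8 = -3*(-40) = 120)
M(h, q) = 3*q
W = -2380 (W = 119*(-20) = -2380)
1/(M(d, O) + W) = 1/(3*(-48) - 2380) = 1/(-144 - 2380) = 1/(-2524) = -1/2524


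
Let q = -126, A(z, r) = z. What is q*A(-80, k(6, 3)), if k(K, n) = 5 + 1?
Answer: 10080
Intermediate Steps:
k(K, n) = 6
q*A(-80, k(6, 3)) = -126*(-80) = 10080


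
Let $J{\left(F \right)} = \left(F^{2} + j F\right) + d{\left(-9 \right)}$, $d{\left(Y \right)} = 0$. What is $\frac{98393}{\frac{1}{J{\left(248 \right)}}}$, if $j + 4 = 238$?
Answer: $11761505648$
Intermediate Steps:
$j = 234$ ($j = -4 + 238 = 234$)
$J{\left(F \right)} = F^{2} + 234 F$ ($J{\left(F \right)} = \left(F^{2} + 234 F\right) + 0 = F^{2} + 234 F$)
$\frac{98393}{\frac{1}{J{\left(248 \right)}}} = \frac{98393}{\frac{1}{248 \left(234 + 248\right)}} = \frac{98393}{\frac{1}{248 \cdot 482}} = \frac{98393}{\frac{1}{119536}} = 98393 \frac{1}{\frac{1}{119536}} = 98393 \cdot 119536 = 11761505648$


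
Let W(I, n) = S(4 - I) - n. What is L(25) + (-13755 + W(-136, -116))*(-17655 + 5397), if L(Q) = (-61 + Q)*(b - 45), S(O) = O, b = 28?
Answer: 165471354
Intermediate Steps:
L(Q) = 1037 - 17*Q (L(Q) = (-61 + Q)*(28 - 45) = (-61 + Q)*(-17) = 1037 - 17*Q)
W(I, n) = 4 - I - n (W(I, n) = (4 - I) - n = 4 - I - n)
L(25) + (-13755 + W(-136, -116))*(-17655 + 5397) = (1037 - 17*25) + (-13755 + (4 - 1*(-136) - 1*(-116)))*(-17655 + 5397) = (1037 - 425) + (-13755 + (4 + 136 + 116))*(-12258) = 612 + (-13755 + 256)*(-12258) = 612 - 13499*(-12258) = 612 + 165470742 = 165471354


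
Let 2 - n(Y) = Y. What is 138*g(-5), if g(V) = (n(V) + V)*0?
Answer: 0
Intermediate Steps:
n(Y) = 2 - Y
g(V) = 0 (g(V) = ((2 - V) + V)*0 = 2*0 = 0)
138*g(-5) = 138*0 = 0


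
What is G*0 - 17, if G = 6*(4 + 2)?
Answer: -17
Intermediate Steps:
G = 36 (G = 6*6 = 36)
G*0 - 17 = 36*0 - 17 = 0 - 17 = -17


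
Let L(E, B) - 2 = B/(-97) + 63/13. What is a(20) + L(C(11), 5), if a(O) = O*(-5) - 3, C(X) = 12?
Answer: -121315/1261 ≈ -96.205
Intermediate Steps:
L(E, B) = 89/13 - B/97 (L(E, B) = 2 + (B/(-97) + 63/13) = 2 + (B*(-1/97) + 63*(1/13)) = 2 + (-B/97 + 63/13) = 2 + (63/13 - B/97) = 89/13 - B/97)
a(O) = -3 - 5*O (a(O) = -5*O - 3 = -3 - 5*O)
a(20) + L(C(11), 5) = (-3 - 5*20) + (89/13 - 1/97*5) = (-3 - 100) + (89/13 - 5/97) = -103 + 8568/1261 = -121315/1261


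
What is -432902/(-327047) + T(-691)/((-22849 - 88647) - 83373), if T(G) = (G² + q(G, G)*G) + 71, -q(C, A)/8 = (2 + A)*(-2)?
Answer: -2563130763554/63731321843 ≈ -40.218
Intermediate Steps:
q(C, A) = 32 + 16*A (q(C, A) = -8*(2 + A)*(-2) = -8*(-4 - 2*A) = 32 + 16*A)
T(G) = 71 + G² + G*(32 + 16*G) (T(G) = (G² + (32 + 16*G)*G) + 71 = (G² + G*(32 + 16*G)) + 71 = 71 + G² + G*(32 + 16*G))
-432902/(-327047) + T(-691)/((-22849 - 88647) - 83373) = -432902/(-327047) + (71 + 17*(-691)² + 32*(-691))/((-22849 - 88647) - 83373) = -432902*(-1/327047) + (71 + 17*477481 - 22112)/(-111496 - 83373) = 432902/327047 + (71 + 8117177 - 22112)/(-194869) = 432902/327047 + 8095136*(-1/194869) = 432902/327047 - 8095136/194869 = -2563130763554/63731321843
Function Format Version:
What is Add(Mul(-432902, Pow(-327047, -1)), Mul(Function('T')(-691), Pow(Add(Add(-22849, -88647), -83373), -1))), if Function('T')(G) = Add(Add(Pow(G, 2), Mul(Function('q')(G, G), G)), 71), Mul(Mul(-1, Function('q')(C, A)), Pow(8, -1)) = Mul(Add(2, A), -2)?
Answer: Rational(-2563130763554, 63731321843) ≈ -40.218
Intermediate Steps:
Function('q')(C, A) = Add(32, Mul(16, A)) (Function('q')(C, A) = Mul(-8, Mul(Add(2, A), -2)) = Mul(-8, Add(-4, Mul(-2, A))) = Add(32, Mul(16, A)))
Function('T')(G) = Add(71, Pow(G, 2), Mul(G, Add(32, Mul(16, G)))) (Function('T')(G) = Add(Add(Pow(G, 2), Mul(Add(32, Mul(16, G)), G)), 71) = Add(Add(Pow(G, 2), Mul(G, Add(32, Mul(16, G)))), 71) = Add(71, Pow(G, 2), Mul(G, Add(32, Mul(16, G)))))
Add(Mul(-432902, Pow(-327047, -1)), Mul(Function('T')(-691), Pow(Add(Add(-22849, -88647), -83373), -1))) = Add(Mul(-432902, Pow(-327047, -1)), Mul(Add(71, Mul(17, Pow(-691, 2)), Mul(32, -691)), Pow(Add(Add(-22849, -88647), -83373), -1))) = Add(Mul(-432902, Rational(-1, 327047)), Mul(Add(71, Mul(17, 477481), -22112), Pow(Add(-111496, -83373), -1))) = Add(Rational(432902, 327047), Mul(Add(71, 8117177, -22112), Pow(-194869, -1))) = Add(Rational(432902, 327047), Mul(8095136, Rational(-1, 194869))) = Add(Rational(432902, 327047), Rational(-8095136, 194869)) = Rational(-2563130763554, 63731321843)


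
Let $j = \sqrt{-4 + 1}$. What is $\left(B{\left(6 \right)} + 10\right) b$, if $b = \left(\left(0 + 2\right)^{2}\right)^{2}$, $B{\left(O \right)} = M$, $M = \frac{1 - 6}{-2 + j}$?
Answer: $\frac{1280}{7} + \frac{80 i \sqrt{3}}{7} \approx 182.86 + 19.795 i$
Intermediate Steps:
$j = i \sqrt{3}$ ($j = \sqrt{-3} = i \sqrt{3} \approx 1.732 i$)
$M = - \frac{5}{-2 + i \sqrt{3}}$ ($M = \frac{1 - 6}{-2 + i \sqrt{3}} = - \frac{5}{-2 + i \sqrt{3}} \approx 1.4286 + 1.2372 i$)
$B{\left(O \right)} = \frac{10}{7} + \frac{5 i \sqrt{3}}{7}$
$b = 16$ ($b = \left(2^{2}\right)^{2} = 4^{2} = 16$)
$\left(B{\left(6 \right)} + 10\right) b = \left(\left(\frac{10}{7} + \frac{5 i \sqrt{3}}{7}\right) + 10\right) 16 = \left(\frac{80}{7} + \frac{5 i \sqrt{3}}{7}\right) 16 = \frac{1280}{7} + \frac{80 i \sqrt{3}}{7}$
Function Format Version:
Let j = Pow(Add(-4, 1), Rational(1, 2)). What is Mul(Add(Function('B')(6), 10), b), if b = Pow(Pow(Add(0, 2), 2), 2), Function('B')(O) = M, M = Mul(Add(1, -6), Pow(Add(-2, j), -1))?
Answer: Add(Rational(1280, 7), Mul(Rational(80, 7), I, Pow(3, Rational(1, 2)))) ≈ Add(182.86, Mul(19.795, I))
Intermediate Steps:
j = Mul(I, Pow(3, Rational(1, 2))) (j = Pow(-3, Rational(1, 2)) = Mul(I, Pow(3, Rational(1, 2))) ≈ Mul(1.7320, I))
M = Mul(-5, Pow(Add(-2, Mul(I, Pow(3, Rational(1, 2)))), -1)) (M = Mul(Add(1, -6), Pow(Add(-2, Mul(I, Pow(3, Rational(1, 2)))), -1)) = Mul(-5, Pow(Add(-2, Mul(I, Pow(3, Rational(1, 2)))), -1)) ≈ Add(1.4286, Mul(1.2372, I)))
Function('B')(O) = Add(Rational(10, 7), Mul(Rational(5, 7), I, Pow(3, Rational(1, 2))))
b = 16 (b = Pow(Pow(2, 2), 2) = Pow(4, 2) = 16)
Mul(Add(Function('B')(6), 10), b) = Mul(Add(Add(Rational(10, 7), Mul(Rational(5, 7), I, Pow(3, Rational(1, 2)))), 10), 16) = Mul(Add(Rational(80, 7), Mul(Rational(5, 7), I, Pow(3, Rational(1, 2)))), 16) = Add(Rational(1280, 7), Mul(Rational(80, 7), I, Pow(3, Rational(1, 2))))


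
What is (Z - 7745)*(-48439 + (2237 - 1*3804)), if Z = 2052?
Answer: 284684158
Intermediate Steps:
(Z - 7745)*(-48439 + (2237 - 1*3804)) = (2052 - 7745)*(-48439 + (2237 - 1*3804)) = -5693*(-48439 + (2237 - 3804)) = -5693*(-48439 - 1567) = -5693*(-50006) = 284684158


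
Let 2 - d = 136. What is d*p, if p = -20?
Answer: 2680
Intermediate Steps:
d = -134 (d = 2 - 1*136 = 2 - 136 = -134)
d*p = -134*(-20) = 2680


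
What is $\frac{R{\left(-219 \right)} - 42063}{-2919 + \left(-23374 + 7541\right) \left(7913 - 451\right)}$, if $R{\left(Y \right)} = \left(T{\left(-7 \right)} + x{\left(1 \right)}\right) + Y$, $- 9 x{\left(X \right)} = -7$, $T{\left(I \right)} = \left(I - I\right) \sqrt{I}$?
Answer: $\frac{380531}{1063338885} \approx 0.00035786$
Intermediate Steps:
$T{\left(I \right)} = 0$ ($T{\left(I \right)} = 0 \sqrt{I} = 0$)
$x{\left(X \right)} = \frac{7}{9}$ ($x{\left(X \right)} = \left(- \frac{1}{9}\right) \left(-7\right) = \frac{7}{9}$)
$R{\left(Y \right)} = \frac{7}{9} + Y$ ($R{\left(Y \right)} = \left(0 + \frac{7}{9}\right) + Y = \frac{7}{9} + Y$)
$\frac{R{\left(-219 \right)} - 42063}{-2919 + \left(-23374 + 7541\right) \left(7913 - 451\right)} = \frac{\left(\frac{7}{9} - 219\right) - 42063}{-2919 + \left(-23374 + 7541\right) \left(7913 - 451\right)} = \frac{- \frac{1964}{9} - 42063}{-2919 - 118145846} = - \frac{380531}{9 \left(-2919 - 118145846\right)} = - \frac{380531}{9 \left(-118148765\right)} = \left(- \frac{380531}{9}\right) \left(- \frac{1}{118148765}\right) = \frac{380531}{1063338885}$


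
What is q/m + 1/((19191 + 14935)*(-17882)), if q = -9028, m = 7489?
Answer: -5509256947185/4570095837548 ≈ -1.2055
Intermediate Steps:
q/m + 1/((19191 + 14935)*(-17882)) = -9028/7489 + 1/((19191 + 14935)*(-17882)) = -9028*1/7489 - 1/17882/34126 = -9028/7489 + (1/34126)*(-1/17882) = -9028/7489 - 1/610241132 = -5509256947185/4570095837548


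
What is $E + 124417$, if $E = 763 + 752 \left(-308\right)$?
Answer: $-106436$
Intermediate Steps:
$E = -230853$ ($E = 763 - 231616 = -230853$)
$E + 124417 = -230853 + 124417 = -106436$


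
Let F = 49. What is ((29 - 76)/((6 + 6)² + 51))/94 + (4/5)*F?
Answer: 15287/390 ≈ 39.197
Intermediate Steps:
((29 - 76)/((6 + 6)² + 51))/94 + (4/5)*F = ((29 - 76)/((6 + 6)² + 51))/94 + (4/5)*49 = -47/(12² + 51)*(1/94) + (4*(⅕))*49 = -47/(144 + 51)*(1/94) + (⅘)*49 = -47/195*(1/94) + 196/5 = -47*1/195*(1/94) + 196/5 = -47/195*1/94 + 196/5 = -1/390 + 196/5 = 15287/390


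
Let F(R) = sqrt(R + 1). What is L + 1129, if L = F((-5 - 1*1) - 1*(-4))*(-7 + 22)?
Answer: 1129 + 15*I ≈ 1129.0 + 15.0*I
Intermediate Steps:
F(R) = sqrt(1 + R)
L = 15*I (L = sqrt(1 + ((-5 - 1*1) - 1*(-4)))*(-7 + 22) = sqrt(1 + ((-5 - 1) + 4))*15 = sqrt(1 + (-6 + 4))*15 = sqrt(1 - 2)*15 = sqrt(-1)*15 = I*15 = 15*I ≈ 15.0*I)
L + 1129 = 15*I + 1129 = 1129 + 15*I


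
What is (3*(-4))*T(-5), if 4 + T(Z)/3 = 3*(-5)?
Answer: 684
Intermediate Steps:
T(Z) = -57 (T(Z) = -12 + 3*(3*(-5)) = -12 + 3*(-15) = -12 - 45 = -57)
(3*(-4))*T(-5) = (3*(-4))*(-57) = -12*(-57) = 684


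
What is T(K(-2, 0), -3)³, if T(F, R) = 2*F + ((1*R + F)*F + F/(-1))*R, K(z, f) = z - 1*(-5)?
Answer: 3375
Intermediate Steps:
K(z, f) = 5 + z (K(z, f) = z + 5 = 5 + z)
T(F, R) = 2*F + R*(-F + F*(F + R)) (T(F, R) = 2*F + ((R + F)*F + F*(-1))*R = 2*F + ((F + R)*F - F)*R = 2*F + (F*(F + R) - F)*R = 2*F + (-F + F*(F + R))*R = 2*F + R*(-F + F*(F + R)))
T(K(-2, 0), -3)³ = ((5 - 2)*(2 + (-3)² - 1*(-3) + (5 - 2)*(-3)))³ = (3*(2 + 9 + 3 + 3*(-3)))³ = (3*(2 + 9 + 3 - 9))³ = (3*5)³ = 15³ = 3375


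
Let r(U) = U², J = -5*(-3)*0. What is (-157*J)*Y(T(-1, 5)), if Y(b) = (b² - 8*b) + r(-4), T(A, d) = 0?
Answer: 0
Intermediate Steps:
J = 0 (J = 15*0 = 0)
Y(b) = 16 + b² - 8*b (Y(b) = (b² - 8*b) + (-4)² = (b² - 8*b) + 16 = 16 + b² - 8*b)
(-157*J)*Y(T(-1, 5)) = (-157*0)*(16 + 0² - 8*0) = 0*(16 + 0 + 0) = 0*16 = 0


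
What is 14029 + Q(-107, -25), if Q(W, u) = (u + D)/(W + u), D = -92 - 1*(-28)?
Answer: 1851917/132 ≈ 14030.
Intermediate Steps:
D = -64 (D = -92 + 28 = -64)
Q(W, u) = (-64 + u)/(W + u) (Q(W, u) = (u - 64)/(W + u) = (-64 + u)/(W + u))
14029 + Q(-107, -25) = 14029 + (-64 - 25)/(-107 - 25) = 14029 - 89/(-132) = 14029 - 1/132*(-89) = 14029 + 89/132 = 1851917/132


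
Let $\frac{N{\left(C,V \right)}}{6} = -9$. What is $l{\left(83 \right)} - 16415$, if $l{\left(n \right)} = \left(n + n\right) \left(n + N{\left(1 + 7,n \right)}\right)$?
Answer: $-11601$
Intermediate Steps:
$N{\left(C,V \right)} = -54$ ($N{\left(C,V \right)} = 6 \left(-9\right) = -54$)
$l{\left(n \right)} = 2 n \left(-54 + n\right)$ ($l{\left(n \right)} = \left(n + n\right) \left(n - 54\right) = 2 n \left(-54 + n\right)$)
$l{\left(83 \right)} - 16415 = 2 \cdot 83 \left(-54 + 83\right) - 16415 = 2 \cdot 83 \cdot 29 - 16415 = 4814 - 16415 = -11601$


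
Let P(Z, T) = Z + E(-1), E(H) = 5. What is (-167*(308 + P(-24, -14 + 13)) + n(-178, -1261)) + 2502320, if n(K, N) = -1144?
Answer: 2452913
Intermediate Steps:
P(Z, T) = 5 + Z (P(Z, T) = Z + 5 = 5 + Z)
(-167*(308 + P(-24, -14 + 13)) + n(-178, -1261)) + 2502320 = (-167*(308 + (5 - 24)) - 1144) + 2502320 = (-167*(308 - 19) - 1144) + 2502320 = (-167*289 - 1144) + 2502320 = (-48263 - 1144) + 2502320 = -49407 + 2502320 = 2452913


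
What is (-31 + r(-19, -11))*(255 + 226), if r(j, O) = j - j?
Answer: -14911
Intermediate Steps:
r(j, O) = 0
(-31 + r(-19, -11))*(255 + 226) = (-31 + 0)*(255 + 226) = -31*481 = -14911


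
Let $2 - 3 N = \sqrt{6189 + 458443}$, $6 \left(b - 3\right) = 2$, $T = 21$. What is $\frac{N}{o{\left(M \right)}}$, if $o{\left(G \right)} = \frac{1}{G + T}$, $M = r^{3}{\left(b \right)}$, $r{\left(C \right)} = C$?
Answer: $\frac{3134}{81} - \frac{3134 \sqrt{116158}}{81} \approx -13148.0$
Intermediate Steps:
$b = \frac{10}{3}$ ($b = 3 + \frac{1}{6} \cdot 2 = 3 + \frac{1}{3} = \frac{10}{3} \approx 3.3333$)
$M = \frac{1000}{27}$ ($M = \left(\frac{10}{3}\right)^{3} = \frac{1000}{27} \approx 37.037$)
$N = \frac{2}{3} - \frac{2 \sqrt{116158}}{3}$ ($N = \frac{2}{3} - \frac{\sqrt{6189 + 458443}}{3} = \frac{2}{3} - \frac{\sqrt{464632}}{3} = \frac{2}{3} - \frac{2 \sqrt{116158}}{3} \approx -226.55$)
$o{\left(G \right)} = \frac{1}{21 + G}$ ($o{\left(G \right)} = \frac{1}{G + 21} = \frac{1}{21 + G}$)
$\frac{N}{o{\left(M \right)}} = \frac{\frac{2}{3} - \frac{2 \sqrt{116158}}{3}}{\frac{1}{21 + \frac{1000}{27}}} = \frac{\frac{2}{3} - \frac{2 \sqrt{116158}}{3}}{\frac{1}{\frac{1567}{27}}} = \frac{\frac{2}{3} - \frac{2 \sqrt{116158}}{3}}{\frac{27}{1567}} = \left(\frac{2}{3} - \frac{2 \sqrt{116158}}{3}\right) \frac{1567}{27} = \frac{3134}{81} - \frac{3134 \sqrt{116158}}{81}$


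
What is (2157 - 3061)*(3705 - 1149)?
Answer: -2310624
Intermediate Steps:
(2157 - 3061)*(3705 - 1149) = -904*2556 = -2310624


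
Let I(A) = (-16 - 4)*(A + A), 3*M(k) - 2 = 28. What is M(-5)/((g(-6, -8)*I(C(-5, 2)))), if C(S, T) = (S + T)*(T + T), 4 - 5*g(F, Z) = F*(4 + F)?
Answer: -5/384 ≈ -0.013021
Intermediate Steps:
g(F, Z) = ⅘ - F*(4 + F)/5
M(k) = 10 (M(k) = ⅔ + (⅓)*28 = ⅔ + 28/3 = 10)
C(S, T) = 2*T*(S + T) (C(S, T) = (S + T)*(2*T) = 2*T*(S + T))
I(A) = -40*A
M(-5)/((g(-6, -8)*I(C(-5, 2)))) = 10/(((⅘ - ⅘*(-6) - ⅕*(-6)²)*(-80*2*(-5 + 2)))) = 10/(((⅘ + 24/5 - ⅕*36)*(-80*2*(-3)))) = 10/(((⅘ + 24/5 - 36/5)*(-40*(-12)))) = 10/((-8/5*480)) = 10/(-768) = 10*(-1/768) = -5/384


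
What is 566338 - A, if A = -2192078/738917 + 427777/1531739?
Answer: 641000239910416227/1131827986663 ≈ 5.6634e+5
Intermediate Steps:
A = -3041599666133/1131827986663 (A = -2192078*1/738917 + 427777*(1/1531739) = -2192078/738917 + 427777/1531739 = -3041599666133/1131827986663 ≈ -2.6873)
566338 - A = 566338 - 1*(-3041599666133/1131827986663) = 566338 + 3041599666133/1131827986663 = 641000239910416227/1131827986663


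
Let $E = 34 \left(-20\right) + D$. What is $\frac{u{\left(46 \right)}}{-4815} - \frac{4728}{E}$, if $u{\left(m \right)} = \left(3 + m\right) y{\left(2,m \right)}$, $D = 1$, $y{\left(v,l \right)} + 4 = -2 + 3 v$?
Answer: $\frac{4728}{679} \approx 6.9632$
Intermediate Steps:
$y{\left(v,l \right)} = -6 + 3 v$ ($y{\left(v,l \right)} = -4 + \left(-2 + 3 v\right) = -6 + 3 v$)
$u{\left(m \right)} = 0$ ($u{\left(m \right)} = \left(3 + m\right) \left(-6 + 3 \cdot 2\right) = \left(3 + m\right) \left(-6 + 6\right) = \left(3 + m\right) 0 = 0$)
$E = -679$ ($E = 34 \left(-20\right) + 1 = -680 + 1 = -679$)
$\frac{u{\left(46 \right)}}{-4815} - \frac{4728}{E} = \frac{0}{-4815} - \frac{4728}{-679} = 0 \left(- \frac{1}{4815}\right) - - \frac{4728}{679} = 0 + \frac{4728}{679} = \frac{4728}{679}$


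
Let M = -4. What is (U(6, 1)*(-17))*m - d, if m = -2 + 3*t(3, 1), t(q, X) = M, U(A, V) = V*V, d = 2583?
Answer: -2345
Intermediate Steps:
U(A, V) = V²
t(q, X) = -4
m = -14 (m = -2 + 3*(-4) = -2 - 12 = -14)
(U(6, 1)*(-17))*m - d = (1²*(-17))*(-14) - 1*2583 = (1*(-17))*(-14) - 2583 = -17*(-14) - 2583 = 238 - 2583 = -2345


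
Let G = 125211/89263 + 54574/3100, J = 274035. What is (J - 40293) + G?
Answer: 32342623622831/138357650 ≈ 2.3376e+5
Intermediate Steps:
G = 2629796531/138357650 (G = 125211*(1/89263) + 54574*(1/3100) = 125211/89263 + 27287/1550 = 2629796531/138357650 ≈ 19.007)
(J - 40293) + G = (274035 - 40293) + 2629796531/138357650 = 233742 + 2629796531/138357650 = 32342623622831/138357650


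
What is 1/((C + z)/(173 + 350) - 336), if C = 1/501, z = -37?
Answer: -262023/88058264 ≈ -0.0029756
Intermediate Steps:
C = 1/501 ≈ 0.0019960
1/((C + z)/(173 + 350) - 336) = 1/((1/501 - 37)/(173 + 350) - 336) = 1/(-18536/501/523 - 336) = 1/(-18536/501*1/523 - 336) = 1/(-18536/262023 - 336) = 1/(-88058264/262023) = -262023/88058264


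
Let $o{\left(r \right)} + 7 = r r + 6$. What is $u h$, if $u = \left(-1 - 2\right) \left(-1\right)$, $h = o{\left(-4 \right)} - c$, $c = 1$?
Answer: $42$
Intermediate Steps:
$o{\left(r \right)} = -1 + r^{2}$ ($o{\left(r \right)} = -7 + \left(r r + 6\right) = -7 + \left(r^{2} + 6\right) = -7 + \left(6 + r^{2}\right) = -1 + r^{2}$)
$h = 14$ ($h = \left(-1 + \left(-4\right)^{2}\right) - 1 = \left(-1 + 16\right) - 1 = 15 - 1 = 14$)
$u = 3$ ($u = \left(-3\right) \left(-1\right) = 3$)
$u h = 3 \cdot 14 = 42$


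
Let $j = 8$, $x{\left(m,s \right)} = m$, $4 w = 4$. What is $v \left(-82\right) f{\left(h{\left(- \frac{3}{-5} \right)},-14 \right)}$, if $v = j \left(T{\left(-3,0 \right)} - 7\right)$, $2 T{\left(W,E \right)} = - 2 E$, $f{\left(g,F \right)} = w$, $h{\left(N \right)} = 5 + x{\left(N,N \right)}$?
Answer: $4592$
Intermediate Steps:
$w = 1$ ($w = \frac{1}{4} \cdot 4 = 1$)
$h{\left(N \right)} = 5 + N$
$f{\left(g,F \right)} = 1$
$T{\left(W,E \right)} = - E$ ($T{\left(W,E \right)} = \frac{\left(-2\right) E}{2} = - E$)
$v = -56$ ($v = 8 \left(\left(-1\right) 0 - 7\right) = 8 \left(0 - 7\right) = 8 \left(-7\right) = -56$)
$v \left(-82\right) f{\left(h{\left(- \frac{3}{-5} \right)},-14 \right)} = \left(-56\right) \left(-82\right) 1 = 4592 \cdot 1 = 4592$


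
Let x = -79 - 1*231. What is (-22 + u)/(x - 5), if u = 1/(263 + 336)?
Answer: 13177/188685 ≈ 0.069836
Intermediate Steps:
u = 1/599 ≈ 0.0016694
x = -310 (x = -79 - 231 = -310)
(-22 + u)/(x - 5) = (-22 + 1/599)/(-310 - 5) = -13177/599/(-315) = -13177/599*(-1/315) = 13177/188685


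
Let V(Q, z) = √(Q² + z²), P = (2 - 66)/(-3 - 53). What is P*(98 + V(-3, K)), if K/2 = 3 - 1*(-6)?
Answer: 112 + 24*√37/7 ≈ 132.86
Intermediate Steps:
K = 18 (K = 2*(3 - 1*(-6)) = 2*(3 + 6) = 2*9 = 18)
P = 8/7 (P = -64/(-56) = -64*(-1/56) = 8/7 ≈ 1.1429)
P*(98 + V(-3, K)) = 8*(98 + √((-3)² + 18²))/7 = 8*(98 + √(9 + 324))/7 = 8*(98 + √333)/7 = 8*(98 + 3*√37)/7 = 112 + 24*√37/7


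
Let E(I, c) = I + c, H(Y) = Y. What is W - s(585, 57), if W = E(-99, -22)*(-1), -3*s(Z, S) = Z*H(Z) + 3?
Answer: 114197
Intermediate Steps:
s(Z, S) = -1 - Z**2/3 (s(Z, S) = -(Z*Z + 3)/3 = -(Z**2 + 3)/3 = -(3 + Z**2)/3 = -1 - Z**2/3)
W = 121 (W = (-99 - 22)*(-1) = -121*(-1) = 121)
W - s(585, 57) = 121 - (-1 - 1/3*585**2) = 121 - (-1 - 1/3*342225) = 121 - (-1 - 114075) = 121 - 1*(-114076) = 121 + 114076 = 114197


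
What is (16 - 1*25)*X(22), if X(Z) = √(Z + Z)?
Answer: -18*√11 ≈ -59.699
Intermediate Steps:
X(Z) = √2*√Z (X(Z) = √(2*Z) = √2*√Z)
(16 - 1*25)*X(22) = (16 - 1*25)*(√2*√22) = (16 - 25)*(2*√11) = -18*√11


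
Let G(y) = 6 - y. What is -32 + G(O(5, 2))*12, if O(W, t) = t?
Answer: 16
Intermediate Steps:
-32 + G(O(5, 2))*12 = -32 + (6 - 1*2)*12 = -32 + (6 - 2)*12 = -32 + 4*12 = -32 + 48 = 16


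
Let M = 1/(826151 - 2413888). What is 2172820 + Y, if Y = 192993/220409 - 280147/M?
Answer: 4262536896722088/9583 ≈ 4.4480e+11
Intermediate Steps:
M = -1/1587737 (M = 1/(-1587737) = -1/1587737 ≈ -6.2983e-7)
Y = 4262516074588028/9583 (Y = 192993/220409 - 280147/(-1/1587737) = 192993*(1/220409) - 280147*(-1587737) = 8391/9583 + 444799757339 = 4262516074588028/9583 ≈ 4.4480e+11)
2172820 + Y = 2172820 + 4262516074588028/9583 = 4262536896722088/9583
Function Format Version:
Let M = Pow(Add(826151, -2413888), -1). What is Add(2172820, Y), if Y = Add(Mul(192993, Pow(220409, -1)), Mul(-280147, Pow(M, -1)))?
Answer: Rational(4262536896722088, 9583) ≈ 4.4480e+11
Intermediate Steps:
M = Rational(-1, 1587737) (M = Pow(-1587737, -1) = Rational(-1, 1587737) ≈ -6.2983e-7)
Y = Rational(4262516074588028, 9583) (Y = Add(Mul(192993, Pow(220409, -1)), Mul(-280147, Pow(Rational(-1, 1587737), -1))) = Add(Mul(192993, Rational(1, 220409)), Mul(-280147, -1587737)) = Add(Rational(8391, 9583), 444799757339) = Rational(4262516074588028, 9583) ≈ 4.4480e+11)
Add(2172820, Y) = Add(2172820, Rational(4262516074588028, 9583)) = Rational(4262536896722088, 9583)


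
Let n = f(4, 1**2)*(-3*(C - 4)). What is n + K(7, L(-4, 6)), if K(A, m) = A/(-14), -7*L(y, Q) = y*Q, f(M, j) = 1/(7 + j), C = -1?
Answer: 11/8 ≈ 1.3750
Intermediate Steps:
L(y, Q) = -Q*y/7 (L(y, Q) = -y*Q/7 = -Q*y/7)
K(A, m) = -A/14 (K(A, m) = A*(-1/14) = -A/14)
n = 15/8 (n = (-3*(-1 - 4))/(7 + 1**2) = (-3*(-5))/(7 + 1) = 15/8 ≈ 1.8750)
n + K(7, L(-4, 6)) = 15/8 - 1/14*7 = 15/8 - 1/2 = 11/8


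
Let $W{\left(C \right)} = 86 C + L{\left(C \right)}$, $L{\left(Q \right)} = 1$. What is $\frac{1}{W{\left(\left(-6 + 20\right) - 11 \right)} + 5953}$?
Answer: $\frac{1}{6212} \approx 0.00016098$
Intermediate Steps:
$W{\left(C \right)} = 1 + 86 C$ ($W{\left(C \right)} = 86 C + 1 = 1 + 86 C$)
$\frac{1}{W{\left(\left(-6 + 20\right) - 11 \right)} + 5953} = \frac{1}{\left(1 + 86 \left(\left(-6 + 20\right) - 11\right)\right) + 5953} = \frac{1}{\left(1 + 86 \left(14 - 11\right)\right) + 5953} = \frac{1}{\left(1 + 86 \cdot 3\right) + 5953} = \frac{1}{\left(1 + 258\right) + 5953} = \frac{1}{259 + 5953} = \frac{1}{6212}$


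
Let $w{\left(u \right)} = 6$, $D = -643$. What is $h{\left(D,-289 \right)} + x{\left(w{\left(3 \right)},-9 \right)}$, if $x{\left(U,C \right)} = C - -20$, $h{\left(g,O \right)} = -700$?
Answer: $-689$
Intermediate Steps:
$x{\left(U,C \right)} = 20 + C$ ($x{\left(U,C \right)} = C + 20 = 20 + C$)
$h{\left(D,-289 \right)} + x{\left(w{\left(3 \right)},-9 \right)} = -700 + \left(20 - 9\right) = -700 + 11 = -689$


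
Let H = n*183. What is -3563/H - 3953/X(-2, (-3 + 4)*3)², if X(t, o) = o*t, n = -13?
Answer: -3091973/28548 ≈ -108.31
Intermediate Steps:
H = -2379 (H = -13*183 = -2379)
-3563/H - 3953/X(-2, (-3 + 4)*3)² = -3563/(-2379) - 3953*1/(36*(-3 + 4)²) = -3563*(-1/2379) - 3953/(((1*3)*(-2))²) = 3563/2379 - 3953/((3*(-2))²) = 3563/2379 - 3953/((-6)²) = 3563/2379 - 3953/36 = -3091973/28548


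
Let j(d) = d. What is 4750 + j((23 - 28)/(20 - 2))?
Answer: 85495/18 ≈ 4749.7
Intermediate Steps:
4750 + j((23 - 28)/(20 - 2)) = 4750 + (23 - 28)/(20 - 2) = 4750 - 5/18 = 85495/18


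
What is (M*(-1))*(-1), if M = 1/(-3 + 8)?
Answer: 1/5 ≈ 0.20000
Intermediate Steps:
M = 1/5 ≈ 0.20000
(M*(-1))*(-1) = ((1/5)*(-1))*(-1) = -1/5*(-1) = 1/5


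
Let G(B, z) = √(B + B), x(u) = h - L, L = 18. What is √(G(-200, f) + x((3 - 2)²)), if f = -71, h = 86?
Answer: 2*√(17 + 5*I) ≈ 8.3331 + 1.2*I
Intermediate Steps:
x(u) = 68 (x(u) = 86 - 1*18 = 86 - 18 = 68)
G(B, z) = √2*√B (G(B, z) = √(2*B) = √2*√B)
√(G(-200, f) + x((3 - 2)²)) = √(√2*√(-200) + 68) = √(√2*(10*I*√2) + 68) = √(20*I + 68) = √(68 + 20*I)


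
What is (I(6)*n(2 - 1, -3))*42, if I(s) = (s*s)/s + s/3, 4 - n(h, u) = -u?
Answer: 336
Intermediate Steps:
n(h, u) = 4 + u (n(h, u) = 4 - (-1)*u = 4 + u)
I(s) = 4*s/3 (I(s) = s²/s + s*(⅓) = s + s/3 = 4*s/3)
(I(6)*n(2 - 1, -3))*42 = (((4/3)*6)*(4 - 3))*42 = (8*1)*42 = 8*42 = 336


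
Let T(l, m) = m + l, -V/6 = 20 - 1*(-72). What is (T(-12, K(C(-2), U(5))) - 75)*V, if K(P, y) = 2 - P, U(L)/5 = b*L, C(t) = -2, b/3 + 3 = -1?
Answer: 45816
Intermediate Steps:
b = -12 (b = -9 + 3*(-1) = -9 - 3 = -12)
V = -552 (V = -6*(20 - 1*(-72)) = -6*(20 + 72) = -6*92 = -552)
U(L) = -60*L (U(L) = 5*(-12*L) = -60*L)
T(l, m) = l + m
(T(-12, K(C(-2), U(5))) - 75)*V = ((-12 + (2 - 1*(-2))) - 75)*(-552) = ((-12 + (2 + 2)) - 75)*(-552) = ((-12 + 4) - 75)*(-552) = (-8 - 75)*(-552) = -83*(-552) = 45816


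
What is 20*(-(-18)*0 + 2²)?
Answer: 80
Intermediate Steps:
20*(-(-18)*0 + 2²) = 20*(-6*0 + 4) = 20*(0 + 4) = 20*4 = 80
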